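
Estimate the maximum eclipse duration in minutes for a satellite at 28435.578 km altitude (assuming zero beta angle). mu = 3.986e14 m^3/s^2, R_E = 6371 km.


r = 34806.5780 km
T = 1077.0899 min
Eclipse fraction = arcsin(R_E/r)/pi = arcsin(6371.0000/34806.5780)/pi
= arcsin(0.1830401)/pi = 0.05859382
Eclipse duration = 0.05859382 * 1077.0899 = 63.1108 min

63.1108 minutes


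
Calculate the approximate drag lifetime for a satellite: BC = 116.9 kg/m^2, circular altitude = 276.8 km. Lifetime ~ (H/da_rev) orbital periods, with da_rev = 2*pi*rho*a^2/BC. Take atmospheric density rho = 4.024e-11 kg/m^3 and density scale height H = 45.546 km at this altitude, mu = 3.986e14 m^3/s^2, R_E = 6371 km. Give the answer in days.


a = R_E + alt = 6647.8000 km = 6.6478e+06 m
da_rev = 2*pi*rho*a^2/BC = 2*pi*4.024e-11*(6.6478e+06)^2/116.9 = 95.582684 m per revolution
N = H/da_rev = 45546.0000 m / 95.582684 m = 476.5089 revolutions
P = 2*pi*sqrt(a^3/mu) = 5394.2136 s
lifetime = N*P = 476.5089 * 5394.2136 = 2.5703908e+06 s = 29.7499 days

29.7499 days


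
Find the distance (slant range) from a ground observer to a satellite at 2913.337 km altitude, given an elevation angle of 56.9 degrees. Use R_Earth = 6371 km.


h = 2913.337 km, el = 56.9 deg
d = -R_E*sin(el) + sqrt((R_E*sin(el))^2 + 2*R_E*h + h^2)
d = -6371.0000*sin(0.9930923) + sqrt((6371.0000*0.8377187)^2 + 2*6371.0000*2913.337 + 2913.337^2)
d = 3270.6796 km

3270.6796 km


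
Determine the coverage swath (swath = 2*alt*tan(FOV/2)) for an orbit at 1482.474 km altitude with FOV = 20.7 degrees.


FOV = 20.7 deg = 0.3612832 rad
swath = 2 * alt * tan(FOV/2) = 2 * 1482.474 * tan(0.1806416)
swath = 2 * 1482.474 * 0.1826324
swath = 541.4957 km

541.4957 km


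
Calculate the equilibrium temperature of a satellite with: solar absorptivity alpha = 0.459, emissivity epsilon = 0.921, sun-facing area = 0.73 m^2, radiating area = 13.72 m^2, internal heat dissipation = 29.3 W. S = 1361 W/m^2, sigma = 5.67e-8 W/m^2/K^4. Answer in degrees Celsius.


Numerator = alpha*S*A_sun + Q_int = 0.459*1361*0.73 + 29.3 = 485.3303 W
Denominator = eps*sigma*A_rad = 0.921*5.67e-8*13.72 = 7.16468e-07 W/K^4
T^4 = 6.773928e+08 K^4
T = 161.3281 K = -111.8219 C

-111.8219 degrees Celsius


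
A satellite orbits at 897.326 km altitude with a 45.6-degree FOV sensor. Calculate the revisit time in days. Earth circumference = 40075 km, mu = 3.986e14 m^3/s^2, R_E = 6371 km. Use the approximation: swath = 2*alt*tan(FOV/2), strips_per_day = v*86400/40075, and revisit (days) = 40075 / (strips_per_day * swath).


swath = 2*897.326*tan(0.3979351) = 754.4022 km
v = sqrt(mu/r) = 7405.4499 m/s = 7.4054 km/s
strips/day = v*86400/40075 = 7.4054*86400/40075 = 15.9658
coverage/day = strips * swath = 15.9658 * 754.4022 = 12044.6622 km
revisit = 40075 / 12044.6622 = 3.3272 days

3.3272 days


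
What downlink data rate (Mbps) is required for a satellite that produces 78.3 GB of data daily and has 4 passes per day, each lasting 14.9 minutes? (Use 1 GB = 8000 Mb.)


total contact time = 4 * 14.9 * 60 = 3576.0000 s
data = 78.3 GB = 626400.0000 Mb
rate = 626400.0000 / 3576.0000 = 175.1678 Mbps

175.1678 Mbps


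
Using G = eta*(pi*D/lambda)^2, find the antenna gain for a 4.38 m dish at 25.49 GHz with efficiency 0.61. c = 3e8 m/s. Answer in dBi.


lambda = c/f = 3e8 / 2.549e+10 = 0.01176932 m
G = eta*(pi*D/lambda)^2 = 0.61*(pi*4.38/0.01176932)^2
G = 833825.0975 (linear)
G = 10*log10(833825.0975) = 59.2107 dBi

59.2107 dBi


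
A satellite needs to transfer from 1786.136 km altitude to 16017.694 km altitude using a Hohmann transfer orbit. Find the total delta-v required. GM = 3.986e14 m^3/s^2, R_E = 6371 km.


r1 = 8157.1360 km = 8.157136e+06 m
r2 = 22388.6940 km = 2.2388694e+07 m
dv1 = sqrt(mu/r1)*(sqrt(2*r2/(r1+r2)) - 1) = 1473.1985 m/s
dv2 = sqrt(mu/r2)*(1 - sqrt(2*r1/(r1+r2))) = 1135.8055 m/s
total dv = |dv1| + |dv2| = 1473.1985 + 1135.8055 = 2609.0039 m/s = 2.6090 km/s

2.6090 km/s


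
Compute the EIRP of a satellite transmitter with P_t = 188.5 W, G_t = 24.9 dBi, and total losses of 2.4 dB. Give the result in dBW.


Pt = 188.5 W = 22.7531 dBW
EIRP = Pt_dBW + Gt - losses = 22.7531 + 24.9 - 2.4 = 45.2531 dBW

45.2531 dBW


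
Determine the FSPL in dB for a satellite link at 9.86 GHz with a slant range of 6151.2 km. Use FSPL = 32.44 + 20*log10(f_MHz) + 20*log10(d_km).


f = 9.86 GHz = 9860.0000 MHz
d = 6151.2 km
FSPL = 32.44 + 20*log10(9860.0000) + 20*log10(6151.2)
FSPL = 32.44 + 79.8775 + 75.7792
FSPL = 188.0967 dB

188.0967 dB


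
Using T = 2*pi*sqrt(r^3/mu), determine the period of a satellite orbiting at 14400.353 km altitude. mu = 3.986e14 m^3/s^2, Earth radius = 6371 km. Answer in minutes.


r = 20771.3530 km = 2.0771353e+07 m
T = 2*pi*sqrt(r^3/mu) = 2*pi*sqrt(8.9617817e+21 / 3.986e14)
T = 29792.5997 s = 496.5433 min

496.5433 minutes


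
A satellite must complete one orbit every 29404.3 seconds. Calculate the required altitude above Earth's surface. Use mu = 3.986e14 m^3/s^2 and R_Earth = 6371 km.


T = 29404.3 s
r = (mu*T^2/(4*pi^2))^(1/3) = (3.986e14 * 29404.3^2 / (4*pi^2))^(1/3)
r = 2.0590477e+07 m = 20590.4774 km
alt = r - R_E = 20590.4774 - 6371 = 14219.4774 km

14219.4774 km


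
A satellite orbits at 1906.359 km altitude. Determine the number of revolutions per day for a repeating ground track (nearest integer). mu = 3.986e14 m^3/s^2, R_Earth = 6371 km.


r = 8.277359e+06 m
T = 2*pi*sqrt(r^3/mu) = 7494.6078 s = 124.9101 min
revs/day = 1440 / 124.9101 = 11.5283
Rounded: 12 revolutions per day

12 revolutions per day


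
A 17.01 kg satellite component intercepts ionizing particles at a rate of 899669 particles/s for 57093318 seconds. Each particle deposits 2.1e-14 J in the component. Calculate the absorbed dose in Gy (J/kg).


Total energy deposited = rate * time * E_per
  = 899669 * 57093318 * 2.1e-14 = 1.0787 J
Dose = E_total / mass = 1.0787 / 17.01
Dose = 0.06341369 Gy

0.0634 Gy


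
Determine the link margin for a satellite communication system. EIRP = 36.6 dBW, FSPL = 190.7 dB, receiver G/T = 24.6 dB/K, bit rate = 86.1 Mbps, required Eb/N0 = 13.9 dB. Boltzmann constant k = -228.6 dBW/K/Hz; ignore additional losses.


C/N0 = EIRP - FSPL + G/T - k = 36.6 - 190.7 + 24.6 - (-228.6)
C/N0 = 99.1000 dB-Hz
R_b = 86.1 Mbps = 8.61e+07 bps -> 10*log10(R_b) = 79.3500 dB-Hz
Eb/N0 = C/N0 - 10*log10(R_b) = 99.1000 - 79.3500 = 19.7500 dB
Margin = Eb/N0 - Eb/N0_req = 19.7500 - 13.9 = 5.8500 dB (link closes)

5.8500 dB


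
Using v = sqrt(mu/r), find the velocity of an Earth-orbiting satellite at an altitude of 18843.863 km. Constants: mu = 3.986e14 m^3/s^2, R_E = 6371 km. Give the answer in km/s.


r = R_E + alt = 6371.0 + 18843.863 = 25214.8630 km = 2.5214863e+07 m
v = sqrt(mu/r) = sqrt(3.986e14 / 2.5214863e+07) = 3975.9447 m/s = 3.9759 km/s

3.9759 km/s


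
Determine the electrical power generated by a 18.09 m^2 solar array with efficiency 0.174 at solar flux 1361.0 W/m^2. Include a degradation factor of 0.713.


P = area * eta * S * degradation
P = 18.09 * 0.174 * 1361.0 * 0.713
P = 3054.4672 W

3054.4672 W


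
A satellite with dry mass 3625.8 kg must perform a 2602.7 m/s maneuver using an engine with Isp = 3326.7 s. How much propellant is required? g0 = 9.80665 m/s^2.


ve = Isp * g0 = 3326.7 * 9.80665 = 32623.782555 m/s
mass ratio = exp(dv/ve) = exp(2602.7/32623.782555) = 1.08304793
m_prop = m_dry * (mr - 1) = 3625.8 * (1.08304793 - 1)
m_prop = 301.1152 kg

301.1152 kg


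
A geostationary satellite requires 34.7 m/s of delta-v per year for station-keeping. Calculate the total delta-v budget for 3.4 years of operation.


dV = rate * years = 34.7 * 3.4
dV = 117.9800 m/s

117.9800 m/s


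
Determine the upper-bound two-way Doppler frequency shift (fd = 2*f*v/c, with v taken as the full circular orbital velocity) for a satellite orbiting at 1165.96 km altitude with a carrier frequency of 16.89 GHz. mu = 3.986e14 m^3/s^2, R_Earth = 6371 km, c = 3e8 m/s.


r = 7.53696e+06 m
v = sqrt(mu/r) = 7272.2792 m/s (worst-case radial velocity)
f = 16.89 GHz = 1.689e+10 Hz
fd = 2*f*v/c = 2*1.689e+10*7272.2792/3.0e+08
fd = 818858.6339 Hz

818858.6339 Hz


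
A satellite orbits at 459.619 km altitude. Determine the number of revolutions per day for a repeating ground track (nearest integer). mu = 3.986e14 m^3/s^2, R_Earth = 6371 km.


r = 6.830619e+06 m
T = 2*pi*sqrt(r^3/mu) = 5618.2533 s = 93.6376 min
revs/day = 1440 / 93.6376 = 15.3784
Rounded: 15 revolutions per day

15 revolutions per day


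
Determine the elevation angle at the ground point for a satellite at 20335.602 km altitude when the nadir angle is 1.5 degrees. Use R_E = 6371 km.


r = R_E + alt = 26706.6020 km
Law of sines in the satellite / Earth-center / ground-point triangle:
  sin(nadir)/R_E = sin(90 + el)/r  =>  cos(el) = (r/R_E)*sin(nadir)
cos(el) = (26706.6020 / 6371.0000) * sin(1.5 deg) = 0.1097312
el = arccos(0.1097312) = 83.7002 deg
(Earth-central angle = 90 - nadir - el = 4.7998 deg)

83.7002 degrees


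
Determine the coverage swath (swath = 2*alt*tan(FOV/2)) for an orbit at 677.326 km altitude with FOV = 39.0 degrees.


FOV = 39.0 deg = 0.6806784 rad
swath = 2 * alt * tan(FOV/2) = 2 * 677.326 * tan(0.3403392)
swath = 2 * 677.326 * 0.3541186
swath = 479.7074 km

479.7074 km


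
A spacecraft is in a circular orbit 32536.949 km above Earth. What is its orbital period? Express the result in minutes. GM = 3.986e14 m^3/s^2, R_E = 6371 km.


r = 38907.9490 km = 3.8907949e+07 m
T = 2*pi*sqrt(r^3/mu) = 2*pi*sqrt(5.8899962e+22 / 3.986e14)
T = 76378.0785 s = 1272.9680 min

1272.9680 minutes


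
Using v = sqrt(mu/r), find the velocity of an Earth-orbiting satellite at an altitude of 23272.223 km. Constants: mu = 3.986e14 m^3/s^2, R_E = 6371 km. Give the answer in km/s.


r = R_E + alt = 6371.0 + 23272.223 = 29643.2230 km = 2.9643223e+07 m
v = sqrt(mu/r) = sqrt(3.986e14 / 2.9643223e+07) = 3666.9580 m/s = 3.6670 km/s

3.6670 km/s


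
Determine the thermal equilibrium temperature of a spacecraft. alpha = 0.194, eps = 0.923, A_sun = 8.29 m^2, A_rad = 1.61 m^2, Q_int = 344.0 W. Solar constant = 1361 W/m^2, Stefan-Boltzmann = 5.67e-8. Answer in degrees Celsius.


Numerator = alpha*S*A_sun + Q_int = 0.194*1361*8.29 + 344.0 = 2532.8419 W
Denominator = eps*sigma*A_rad = 0.923*5.67e-8*1.61 = 8.4257901e-08 W/K^4
T^4 = 3.0060586e+10 K^4
T = 416.3891 K = 143.2391 C

143.2391 degrees Celsius


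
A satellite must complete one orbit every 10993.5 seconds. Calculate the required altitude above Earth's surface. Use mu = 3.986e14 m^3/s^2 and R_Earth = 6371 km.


T = 10993.5 s
r = (mu*T^2/(4*pi^2))^(1/3) = (3.986e14 * 10993.5^2 / (4*pi^2))^(1/3)
r = 1.0686033e+07 m = 10686.0329 km
alt = r - R_E = 10686.0329 - 6371 = 4315.0329 km

4315.0329 km


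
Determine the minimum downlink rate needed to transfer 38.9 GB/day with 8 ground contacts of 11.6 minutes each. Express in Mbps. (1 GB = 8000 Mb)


total contact time = 8 * 11.6 * 60 = 5568.0000 s
data = 38.9 GB = 311200.0000 Mb
rate = 311200.0000 / 5568.0000 = 55.8908 Mbps

55.8908 Mbps


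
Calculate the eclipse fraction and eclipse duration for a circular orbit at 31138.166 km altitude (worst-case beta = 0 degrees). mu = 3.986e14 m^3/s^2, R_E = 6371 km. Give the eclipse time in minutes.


r = 37509.1660 km
T = 1204.9418 min
Eclipse fraction = arcsin(R_E/r)/pi = arcsin(6371.0000/37509.1660)/pi
= arcsin(0.1698518)/pi = 0.05432891
Eclipse duration = 0.05432891 * 1204.9418 = 65.4632 min

65.4632 minutes


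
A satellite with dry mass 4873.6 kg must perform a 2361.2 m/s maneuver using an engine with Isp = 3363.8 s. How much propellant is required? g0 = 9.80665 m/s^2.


ve = Isp * g0 = 3363.8 * 9.80665 = 32987.609270 m/s
mass ratio = exp(dv/ve) = exp(2361.2/32987.609270) = 1.07420236
m_prop = m_dry * (mr - 1) = 4873.6 * (1.07420236 - 1)
m_prop = 361.6326 kg

361.6326 kg


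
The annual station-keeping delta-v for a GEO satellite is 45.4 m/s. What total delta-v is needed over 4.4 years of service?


dV = rate * years = 45.4 * 4.4
dV = 199.7600 m/s

199.7600 m/s


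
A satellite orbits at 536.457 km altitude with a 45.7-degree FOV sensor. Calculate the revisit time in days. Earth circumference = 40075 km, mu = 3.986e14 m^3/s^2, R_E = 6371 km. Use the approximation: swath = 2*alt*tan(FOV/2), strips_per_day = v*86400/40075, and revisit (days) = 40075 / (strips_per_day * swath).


swath = 2*536.457*tan(0.3988077) = 452.1137 km
v = sqrt(mu/r) = 7596.4302 m/s = 7.5964 km/s
strips/day = v*86400/40075 = 7.5964*86400/40075 = 16.3776
coverage/day = strips * swath = 16.3776 * 452.1137 = 7404.5282 km
revisit = 40075 / 7404.5282 = 5.4122 days

5.4122 days


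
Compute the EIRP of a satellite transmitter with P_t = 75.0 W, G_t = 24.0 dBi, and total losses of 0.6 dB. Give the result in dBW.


Pt = 75.0 W = 18.7506 dBW
EIRP = Pt_dBW + Gt - losses = 18.7506 + 24.0 - 0.6 = 42.1506 dBW

42.1506 dBW


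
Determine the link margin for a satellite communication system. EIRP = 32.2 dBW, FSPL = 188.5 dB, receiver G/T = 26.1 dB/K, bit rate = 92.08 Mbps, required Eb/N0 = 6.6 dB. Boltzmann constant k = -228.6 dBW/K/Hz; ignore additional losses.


C/N0 = EIRP - FSPL + G/T - k = 32.2 - 188.5 + 26.1 - (-228.6)
C/N0 = 98.4000 dB-Hz
R_b = 92.08 Mbps = 9.208e+07 bps -> 10*log10(R_b) = 79.6417 dB-Hz
Eb/N0 = C/N0 - 10*log10(R_b) = 98.4000 - 79.6417 = 18.7583 dB
Margin = Eb/N0 - Eb/N0_req = 18.7583 - 6.6 = 12.1583 dB (link closes)

12.1583 dB


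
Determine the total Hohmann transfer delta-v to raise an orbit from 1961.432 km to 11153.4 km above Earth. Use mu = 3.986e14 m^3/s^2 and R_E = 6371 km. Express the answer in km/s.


r1 = 8332.4320 km = 8.332432e+06 m
r2 = 17524.4000 km = 1.75244e+07 m
dv1 = sqrt(mu/r1)*(sqrt(2*r2/(r1+r2)) - 1) = 1136.0752 m/s
dv2 = sqrt(mu/r2)*(1 - sqrt(2*r1/(r1+r2))) = 940.4378 m/s
total dv = |dv1| + |dv2| = 1136.0752 + 940.4378 = 2076.5131 m/s = 2.0765 km/s

2.0765 km/s


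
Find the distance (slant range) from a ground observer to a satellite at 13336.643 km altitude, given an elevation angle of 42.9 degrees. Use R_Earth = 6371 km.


h = 13336.643 km, el = 42.9 deg
d = -R_E*sin(el) + sqrt((R_E*sin(el))^2 + 2*R_E*h + h^2)
d = -6371.0000*sin(0.7487462) + sqrt((6371.0000*0.6807209)^2 + 2*6371.0000*13336.643 + 13336.643^2)
d = 14810.1902 km

14810.1902 km


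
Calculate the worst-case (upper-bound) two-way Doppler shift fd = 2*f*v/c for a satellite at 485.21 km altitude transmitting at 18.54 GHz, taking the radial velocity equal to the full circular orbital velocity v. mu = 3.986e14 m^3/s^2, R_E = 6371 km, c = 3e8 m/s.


r = 6.85621e+06 m
v = sqrt(mu/r) = 7624.7673 m/s (worst-case radial velocity)
f = 18.54 GHz = 1.854e+10 Hz
fd = 2*f*v/c = 2*1.854e+10*7624.7673/3.0e+08
fd = 942421.2330 Hz

942421.2330 Hz


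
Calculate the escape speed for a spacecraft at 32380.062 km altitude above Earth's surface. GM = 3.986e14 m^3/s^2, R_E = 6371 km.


r = 6371.0 + 32380.062 = 38751.0620 km = 3.8751062e+07 m
v_esc = sqrt(2*mu/r) = sqrt(2*3.986e14 / 3.8751062e+07)
v_esc = 4535.6741 m/s = 4.5357 km/s

4.5357 km/s


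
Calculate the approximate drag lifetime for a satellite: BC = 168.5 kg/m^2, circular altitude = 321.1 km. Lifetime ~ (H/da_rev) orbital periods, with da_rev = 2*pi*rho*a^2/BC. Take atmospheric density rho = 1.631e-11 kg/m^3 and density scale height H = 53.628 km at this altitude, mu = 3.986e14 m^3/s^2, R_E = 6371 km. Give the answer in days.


a = R_E + alt = 6692.1000 km = 6.6921e+06 m
da_rev = 2*pi*rho*a^2/BC = 2*pi*1.631e-11*(6.6921e+06)^2/168.5 = 27.236968 m per revolution
N = H/da_rev = 53628.0000 m / 27.236968 m = 1968.9416 revolutions
P = 2*pi*sqrt(a^3/mu) = 5448.2227 s
lifetime = N*P = 1968.9416 * 5448.2227 = 1.0727232e+07 s = 124.1578 days

124.1578 days


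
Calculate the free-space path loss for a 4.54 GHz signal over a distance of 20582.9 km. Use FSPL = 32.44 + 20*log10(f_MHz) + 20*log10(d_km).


f = 4.54 GHz = 4540.0000 MHz
d = 20582.9 km
FSPL = 32.44 + 20*log10(4540.0000) + 20*log10(20582.9)
FSPL = 32.44 + 73.1411 + 86.2701
FSPL = 191.8512 dB

191.8512 dB


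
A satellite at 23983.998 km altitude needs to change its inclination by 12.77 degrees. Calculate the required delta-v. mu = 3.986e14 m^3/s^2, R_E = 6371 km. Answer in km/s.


r = 30354.9980 km = 3.0354998e+07 m
V = sqrt(mu/r) = 3623.7109 m/s
di = 12.77 deg = 0.2228785 rad
dV = 2*V*sin(di/2) = 2*3623.7109*sin(0.1114393)
dV = 805.9768 m/s = 0.8059768 km/s

0.8060 km/s


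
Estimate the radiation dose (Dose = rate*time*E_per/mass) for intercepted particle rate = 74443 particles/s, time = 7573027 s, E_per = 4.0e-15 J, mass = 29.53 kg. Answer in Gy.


Total energy deposited = rate * time * E_per
  = 74443 * 7573027 * 4.0e-15 = 0.002255035 J
Dose = E_total / mass = 0.002255035 / 29.53
Dose = 7.6364219e-05 Gy

7.6364e-05 Gy


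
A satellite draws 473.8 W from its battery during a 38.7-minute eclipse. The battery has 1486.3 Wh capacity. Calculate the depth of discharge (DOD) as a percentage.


E_used = P * t / 60 = 473.8 * 38.7 / 60 = 305.6010 Wh
DOD = E_used / E_total * 100 = 305.6010 / 1486.3 * 100
DOD = 20.5612 %

20.5612 %


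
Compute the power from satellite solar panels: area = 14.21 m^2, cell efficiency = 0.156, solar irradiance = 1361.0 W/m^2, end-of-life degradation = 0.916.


P = area * eta * S * degradation
P = 14.21 * 0.156 * 1361.0 * 0.916
P = 2763.5815 W

2763.5815 W


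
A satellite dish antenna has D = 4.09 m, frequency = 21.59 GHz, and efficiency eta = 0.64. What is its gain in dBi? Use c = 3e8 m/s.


lambda = c/f = 3e8 / 2.159e+10 = 0.01389532 m
G = eta*(pi*D/lambda)^2 = 0.64*(pi*4.09/0.01389532)^2
G = 547254.2092 (linear)
G = 10*log10(547254.2092) = 57.3819 dBi

57.3819 dBi


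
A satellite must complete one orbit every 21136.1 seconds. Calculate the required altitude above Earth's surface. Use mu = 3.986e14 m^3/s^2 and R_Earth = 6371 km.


T = 21136.1 s
r = (mu*T^2/(4*pi^2))^(1/3) = (3.986e14 * 21136.1^2 / (4*pi^2))^(1/3)
r = 1.65225e+07 m = 16522.4998 km
alt = r - R_E = 16522.4998 - 6371 = 10151.4998 km

10151.4998 km


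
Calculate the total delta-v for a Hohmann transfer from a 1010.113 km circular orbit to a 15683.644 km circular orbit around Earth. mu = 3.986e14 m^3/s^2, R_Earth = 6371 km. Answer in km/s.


r1 = 7381.1130 km = 7.381113e+06 m
r2 = 22054.6440 km = 2.2054644e+07 m
dv1 = sqrt(mu/r1)*(sqrt(2*r2/(r1+r2)) - 1) = 1647.0510 m/s
dv2 = sqrt(mu/r2)*(1 - sqrt(2*r1/(r1+r2))) = 1240.6424 m/s
total dv = |dv1| + |dv2| = 1647.0510 + 1240.6424 = 2887.6934 m/s = 2.8877 km/s

2.8877 km/s


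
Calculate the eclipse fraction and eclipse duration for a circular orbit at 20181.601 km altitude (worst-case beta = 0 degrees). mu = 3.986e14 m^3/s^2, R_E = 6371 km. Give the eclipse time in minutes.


r = 26552.6010 km
T = 717.6630 min
Eclipse fraction = arcsin(R_E/r)/pi = arcsin(6371.0000/26552.6010)/pi
= arcsin(0.2399388)/pi = 0.07712739
Eclipse duration = 0.07712739 * 717.6630 = 55.3515 min

55.3515 minutes


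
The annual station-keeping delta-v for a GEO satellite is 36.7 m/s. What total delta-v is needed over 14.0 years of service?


dV = rate * years = 36.7 * 14.0
dV = 513.8000 m/s

513.8000 m/s


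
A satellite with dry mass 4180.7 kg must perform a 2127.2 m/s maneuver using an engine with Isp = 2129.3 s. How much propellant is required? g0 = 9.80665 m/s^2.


ve = Isp * g0 = 2129.3 * 9.80665 = 20881.299845 m/s
mass ratio = exp(dv/ve) = exp(2127.2/20881.299845) = 1.10724069
m_prop = m_dry * (mr - 1) = 4180.7 * (1.10724069 - 1)
m_prop = 448.3411 kg

448.3411 kg


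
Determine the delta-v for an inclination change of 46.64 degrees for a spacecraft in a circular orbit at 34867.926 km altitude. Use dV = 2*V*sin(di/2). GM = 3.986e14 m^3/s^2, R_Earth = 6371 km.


r = 41238.9260 km = 4.1238926e+07 m
V = sqrt(mu/r) = 3108.9589 m/s
di = 46.64 deg = 0.8140216 rad
dV = 2*V*sin(di/2) = 2*3108.9589*sin(0.4070108)
dV = 2461.4627 m/s = 2.4615 km/s

2.4615 km/s


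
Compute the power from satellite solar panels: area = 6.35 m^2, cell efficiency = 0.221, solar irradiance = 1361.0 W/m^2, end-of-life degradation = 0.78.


P = area * eta * S * degradation
P = 6.35 * 0.221 * 1361.0 * 0.78
P = 1489.7683 W

1489.7683 W


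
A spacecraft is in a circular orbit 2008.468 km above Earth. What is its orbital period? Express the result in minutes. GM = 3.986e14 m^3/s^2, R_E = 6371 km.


r = 8379.4680 km = 8.379468e+06 m
T = 2*pi*sqrt(r^3/mu) = 2*pi*sqrt(5.883684e+20 / 3.986e14)
T = 7633.7141 s = 127.2286 min

127.2286 minutes


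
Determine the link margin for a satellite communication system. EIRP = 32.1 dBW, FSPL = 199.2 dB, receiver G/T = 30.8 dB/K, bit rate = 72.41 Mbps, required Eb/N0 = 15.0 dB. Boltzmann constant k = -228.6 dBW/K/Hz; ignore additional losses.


C/N0 = EIRP - FSPL + G/T - k = 32.1 - 199.2 + 30.8 - (-228.6)
C/N0 = 92.3000 dB-Hz
R_b = 72.41 Mbps = 7.241e+07 bps -> 10*log10(R_b) = 78.5980 dB-Hz
Eb/N0 = C/N0 - 10*log10(R_b) = 92.3000 - 78.5980 = 13.7020 dB
Margin = Eb/N0 - Eb/N0_req = 13.7020 - 15.0 = -1.2980 dB (negative margin: link does not close)

-1.2980 dB


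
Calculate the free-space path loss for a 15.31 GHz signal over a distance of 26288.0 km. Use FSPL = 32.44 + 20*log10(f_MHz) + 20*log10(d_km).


f = 15.31 GHz = 15310.0000 MHz
d = 26288.0 km
FSPL = 32.44 + 20*log10(15310.0000) + 20*log10(26288.0)
FSPL = 32.44 + 83.6995 + 88.3952
FSPL = 204.5347 dB

204.5347 dB


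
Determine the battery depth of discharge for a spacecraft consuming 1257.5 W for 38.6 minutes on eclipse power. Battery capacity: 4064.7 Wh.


E_used = P * t / 60 = 1257.5 * 38.6 / 60 = 808.9917 Wh
DOD = E_used / E_total * 100 = 808.9917 / 4064.7 * 100
DOD = 19.9029 %

19.9029 %


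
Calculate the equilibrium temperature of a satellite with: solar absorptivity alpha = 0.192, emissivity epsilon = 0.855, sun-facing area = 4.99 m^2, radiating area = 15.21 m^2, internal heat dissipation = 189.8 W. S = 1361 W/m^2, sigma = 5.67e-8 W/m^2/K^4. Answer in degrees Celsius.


Numerator = alpha*S*A_sun + Q_int = 0.192*1361*4.99 + 189.8 = 1493.7469 W
Denominator = eps*sigma*A_rad = 0.855*5.67e-8*15.21 = 7.3735799e-07 W/K^4
T^4 = 2.0258096e+09 K^4
T = 212.1532 K = -60.9968 C

-60.9968 degrees Celsius


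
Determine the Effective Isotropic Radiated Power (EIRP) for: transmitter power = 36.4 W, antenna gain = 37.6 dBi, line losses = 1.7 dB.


Pt = 36.4 W = 15.6110 dBW
EIRP = Pt_dBW + Gt - losses = 15.6110 + 37.6 - 1.7 = 51.5110 dBW

51.5110 dBW


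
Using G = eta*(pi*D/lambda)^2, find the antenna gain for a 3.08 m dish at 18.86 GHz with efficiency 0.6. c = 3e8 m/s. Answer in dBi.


lambda = c/f = 3e8 / 1.886e+10 = 0.01590668 m
G = eta*(pi*D/lambda)^2 = 0.6*(pi*3.08/0.01590668)^2
G = 222020.6123 (linear)
G = 10*log10(222020.6123) = 53.4639 dBi

53.4639 dBi


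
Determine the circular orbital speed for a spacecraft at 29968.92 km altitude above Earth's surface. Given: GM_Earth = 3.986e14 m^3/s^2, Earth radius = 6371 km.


r = R_E + alt = 6371.0 + 29968.92 = 36339.9200 km = 3.633992e+07 m
v = sqrt(mu/r) = sqrt(3.986e14 / 3.633992e+07) = 3311.8958 m/s = 3.3119 km/s

3.3119 km/s


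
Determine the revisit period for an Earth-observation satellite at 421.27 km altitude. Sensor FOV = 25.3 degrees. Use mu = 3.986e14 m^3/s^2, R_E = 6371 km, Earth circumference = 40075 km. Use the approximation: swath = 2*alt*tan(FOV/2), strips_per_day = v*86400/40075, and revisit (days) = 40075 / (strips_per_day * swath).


swath = 2*421.27*tan(0.2207842) = 189.1021 km
v = sqrt(mu/r) = 7660.5716 m/s = 7.6606 km/s
strips/day = v*86400/40075 = 7.6606*86400/40075 = 16.5159
coverage/day = strips * swath = 16.5159 * 189.1021 = 3123.1860 km
revisit = 40075 / 3123.1860 = 12.8314 days

12.8314 days


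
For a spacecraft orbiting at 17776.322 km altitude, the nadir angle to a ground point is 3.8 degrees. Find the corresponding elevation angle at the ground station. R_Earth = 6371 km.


r = R_E + alt = 24147.3220 km
Law of sines in the satellite / Earth-center / ground-point triangle:
  sin(nadir)/R_E = sin(90 + el)/r  =>  cos(el) = (r/R_E)*sin(nadir)
cos(el) = (24147.3220 / 6371.0000) * sin(3.8 deg) = 0.2511909
el = arccos(0.2511909) = 75.4520 deg
(Earth-central angle = 90 - nadir - el = 10.7480 deg)

75.4520 degrees


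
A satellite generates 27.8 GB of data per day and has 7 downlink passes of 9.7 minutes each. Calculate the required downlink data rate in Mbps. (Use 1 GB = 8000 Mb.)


total contact time = 7 * 9.7 * 60 = 4074.0000 s
data = 27.8 GB = 222400.0000 Mb
rate = 222400.0000 / 4074.0000 = 54.5901 Mbps

54.5901 Mbps


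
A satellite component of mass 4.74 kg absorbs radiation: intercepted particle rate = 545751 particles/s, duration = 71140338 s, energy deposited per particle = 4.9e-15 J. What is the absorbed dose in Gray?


Total energy deposited = rate * time * E_per
  = 545751 * 71140338 * 4.9e-15 = 0.1902421 J
Dose = E_total / mass = 0.1902421 / 4.74
Dose = 0.04013546 Gy

0.0401 Gy


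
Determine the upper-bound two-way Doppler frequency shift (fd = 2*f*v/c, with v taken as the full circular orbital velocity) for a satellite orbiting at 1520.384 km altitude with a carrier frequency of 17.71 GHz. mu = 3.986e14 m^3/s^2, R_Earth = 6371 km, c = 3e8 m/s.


r = 7.891384e+06 m
v = sqrt(mu/r) = 7107.0940 m/s (worst-case radial velocity)
f = 17.71 GHz = 1.771e+10 Hz
fd = 2*f*v/c = 2*1.771e+10*7107.0940/3.0e+08
fd = 839110.8966 Hz

839110.8966 Hz


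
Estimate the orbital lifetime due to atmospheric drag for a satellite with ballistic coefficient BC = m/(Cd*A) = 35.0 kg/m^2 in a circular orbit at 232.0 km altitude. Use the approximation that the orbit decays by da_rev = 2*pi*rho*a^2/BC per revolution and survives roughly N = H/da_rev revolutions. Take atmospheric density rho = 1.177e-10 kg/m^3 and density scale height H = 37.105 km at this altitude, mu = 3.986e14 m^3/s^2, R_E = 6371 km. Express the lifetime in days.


a = R_E + alt = 6603.0000 km = 6.603e+06 m
da_rev = 2*pi*rho*a^2/BC = 2*pi*1.177e-10*(6.603e+06)^2/35.0 = 921.235959 m per revolution
N = H/da_rev = 37105.0000 m / 921.235959 m = 40.2774 revolutions
P = 2*pi*sqrt(a^3/mu) = 5339.7776 s
lifetime = N*P = 40.2774 * 5339.7776 = 215072.4199 s = 2.4893 days

2.4893 days


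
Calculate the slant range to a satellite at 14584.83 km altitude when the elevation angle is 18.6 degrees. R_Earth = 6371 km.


h = 14584.83 km, el = 18.6 deg
d = -R_E*sin(el) + sqrt((R_E*sin(el))^2 + 2*R_E*h + h^2)
d = -6371.0000*sin(0.3246312) + sqrt((6371.0000*0.3189593)^2 + 2*6371.0000*14584.83 + 14584.83^2)
d = 18034.9618 km

18034.9618 km


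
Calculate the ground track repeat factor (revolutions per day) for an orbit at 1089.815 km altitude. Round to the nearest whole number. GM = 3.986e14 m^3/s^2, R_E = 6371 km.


r = 7.460815e+06 m
T = 2*pi*sqrt(r^3/mu) = 6413.4340 s = 106.8906 min
revs/day = 1440 / 106.8906 = 13.4717
Rounded: 13 revolutions per day

13 revolutions per day


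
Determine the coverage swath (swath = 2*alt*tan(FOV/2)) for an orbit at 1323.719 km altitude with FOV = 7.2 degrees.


FOV = 7.2 deg = 0.1256637 rad
swath = 2 * alt * tan(FOV/2) = 2 * 1323.719 * tan(0.06283185)
swath = 2 * 1323.719 * 0.06291467
swath = 166.5627 km

166.5627 km


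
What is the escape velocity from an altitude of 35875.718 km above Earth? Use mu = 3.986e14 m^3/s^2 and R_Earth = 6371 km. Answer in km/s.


r = 6371.0 + 35875.718 = 42246.7180 km = 4.2246718e+07 m
v_esc = sqrt(2*mu/r) = sqrt(2*3.986e14 / 4.2246718e+07)
v_esc = 4343.9734 m/s = 4.3440 km/s

4.3440 km/s


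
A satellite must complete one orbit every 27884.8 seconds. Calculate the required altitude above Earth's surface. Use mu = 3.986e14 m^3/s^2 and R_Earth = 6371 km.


T = 27884.8 s
r = (mu*T^2/(4*pi^2))^(1/3) = (3.986e14 * 27884.8^2 / (4*pi^2))^(1/3)
r = 1.9874866e+07 m = 19874.8660 km
alt = r - R_E = 19874.8660 - 6371 = 13503.8660 km

13503.8660 km


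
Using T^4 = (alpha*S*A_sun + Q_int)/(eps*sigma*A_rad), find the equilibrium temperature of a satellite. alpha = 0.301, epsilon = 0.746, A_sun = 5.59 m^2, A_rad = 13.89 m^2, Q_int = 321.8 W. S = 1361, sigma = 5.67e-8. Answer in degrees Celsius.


Numerator = alpha*S*A_sun + Q_int = 0.301*1361*5.59 + 321.8 = 2611.8050 W
Denominator = eps*sigma*A_rad = 0.746*5.67e-8*13.89 = 5.87522e-07 W/K^4
T^4 = 4.4454591e+09 K^4
T = 258.2136 K = -14.9364 C

-14.9364 degrees Celsius


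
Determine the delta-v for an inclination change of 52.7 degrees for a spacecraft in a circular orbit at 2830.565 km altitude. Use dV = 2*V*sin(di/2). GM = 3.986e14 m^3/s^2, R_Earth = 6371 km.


r = 9201.5650 km = 9.201565e+06 m
V = sqrt(mu/r) = 6581.6957 m/s
di = 52.7 deg = 0.9197885 rad
dV = 2*V*sin(di/2) = 2*6581.6957*sin(0.4598943)
dV = 5842.6154 m/s = 5.8426 km/s

5.8426 km/s


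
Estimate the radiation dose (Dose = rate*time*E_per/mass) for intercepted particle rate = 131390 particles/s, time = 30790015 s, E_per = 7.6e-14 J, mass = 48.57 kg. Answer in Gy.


Total energy deposited = rate * time * E_per
  = 131390 * 30790015 * 7.6e-14 = 0.307458 J
Dose = E_total / mass = 0.307458 / 48.57
Dose = 0.006330204 Gy

0.0063 Gy


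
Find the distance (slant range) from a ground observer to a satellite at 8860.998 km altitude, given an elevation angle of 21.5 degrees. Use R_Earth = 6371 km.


h = 8860.998 km, el = 21.5 deg
d = -R_E*sin(el) + sqrt((R_E*sin(el))^2 + 2*R_E*h + h^2)
d = -6371.0000*sin(0.3752458) + sqrt((6371.0000*0.3665012)^2 + 2*6371.0000*8860.998 + 8860.998^2)
d = 11696.2804 km

11696.2804 km


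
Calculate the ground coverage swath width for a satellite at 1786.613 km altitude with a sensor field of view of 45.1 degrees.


FOV = 45.1 deg = 0.7871435 rad
swath = 2 * alt * tan(FOV/2) = 2 * 1786.613 * tan(0.3935717)
swath = 2 * 1786.613 * 0.4152363
swath = 1483.7332 km

1483.7332 km


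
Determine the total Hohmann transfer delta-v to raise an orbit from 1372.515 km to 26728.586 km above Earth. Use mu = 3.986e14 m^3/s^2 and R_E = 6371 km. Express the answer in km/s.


r1 = 7743.5150 km = 7.743515e+06 m
r2 = 33099.5860 km = 3.3099586e+07 m
dv1 = sqrt(mu/r1)*(sqrt(2*r2/(r1+r2)) - 1) = 1959.4844 m/s
dv2 = sqrt(mu/r2)*(1 - sqrt(2*r1/(r1+r2))) = 1333.3333 m/s
total dv = |dv1| + |dv2| = 1959.4844 + 1333.3333 = 3292.8177 m/s = 3.2928 km/s

3.2928 km/s


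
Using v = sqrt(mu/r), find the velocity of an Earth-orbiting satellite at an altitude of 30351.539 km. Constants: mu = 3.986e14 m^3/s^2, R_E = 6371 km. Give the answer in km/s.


r = R_E + alt = 6371.0 + 30351.539 = 36722.5390 km = 3.6722539e+07 m
v = sqrt(mu/r) = sqrt(3.986e14 / 3.6722539e+07) = 3294.5970 m/s = 3.2946 km/s

3.2946 km/s


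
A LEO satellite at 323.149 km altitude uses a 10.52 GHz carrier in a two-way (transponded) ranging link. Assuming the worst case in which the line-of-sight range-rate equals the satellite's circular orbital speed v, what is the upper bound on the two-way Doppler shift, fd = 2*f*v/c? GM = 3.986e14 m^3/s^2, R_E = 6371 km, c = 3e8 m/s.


r = 6.694149e+06 m
v = sqrt(mu/r) = 7716.5106 m/s (worst-case radial velocity)
f = 10.52 GHz = 1.052e+10 Hz
fd = 2*f*v/c = 2*1.052e+10*7716.5106/3.0e+08
fd = 541184.6134 Hz

541184.6134 Hz


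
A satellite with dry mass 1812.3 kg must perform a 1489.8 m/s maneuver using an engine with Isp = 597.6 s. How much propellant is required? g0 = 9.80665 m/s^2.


ve = Isp * g0 = 597.6 * 9.80665 = 5860.454040 m/s
mass ratio = exp(dv/ve) = exp(1489.8/5860.454040) = 1.28944563
m_prop = m_dry * (mr - 1) = 1812.3 * (1.28944563 - 1)
m_prop = 524.5623 kg

524.5623 kg


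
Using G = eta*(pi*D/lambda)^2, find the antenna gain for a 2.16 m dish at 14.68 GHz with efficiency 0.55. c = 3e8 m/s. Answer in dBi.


lambda = c/f = 3e8 / 1.468e+10 = 0.02043597 m
G = eta*(pi*D/lambda)^2 = 0.55*(pi*2.16/0.02043597)^2
G = 60642.8410 (linear)
G = 10*log10(60642.8410) = 47.8278 dBi

47.8278 dBi


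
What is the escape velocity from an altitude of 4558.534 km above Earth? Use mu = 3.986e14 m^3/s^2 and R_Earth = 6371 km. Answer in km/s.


r = 6371.0 + 4558.534 = 10929.5340 km = 1.0929534e+07 m
v_esc = sqrt(2*mu/r) = sqrt(2*3.986e14 / 1.0929534e+07)
v_esc = 8540.4907 m/s = 8.5405 km/s

8.5405 km/s


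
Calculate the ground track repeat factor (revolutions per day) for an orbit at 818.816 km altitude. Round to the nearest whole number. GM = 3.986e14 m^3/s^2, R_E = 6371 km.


r = 7.189816e+06 m
T = 2*pi*sqrt(r^3/mu) = 6067.1941 s = 101.1199 min
revs/day = 1440 / 101.1199 = 14.2405
Rounded: 14 revolutions per day

14 revolutions per day


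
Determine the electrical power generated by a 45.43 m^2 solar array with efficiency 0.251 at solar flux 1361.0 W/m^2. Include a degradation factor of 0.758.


P = area * eta * S * degradation
P = 45.43 * 0.251 * 1361.0 * 0.758
P = 11763.6959 W

11763.6959 W


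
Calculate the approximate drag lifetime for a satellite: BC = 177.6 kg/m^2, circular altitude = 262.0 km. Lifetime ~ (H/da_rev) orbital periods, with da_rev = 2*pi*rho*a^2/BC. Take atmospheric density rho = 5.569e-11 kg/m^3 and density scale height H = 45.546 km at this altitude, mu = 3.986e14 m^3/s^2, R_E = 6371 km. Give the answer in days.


a = R_E + alt = 6633.0000 km = 6.633e+06 m
da_rev = 2*pi*rho*a^2/BC = 2*pi*5.569e-11*(6.633e+06)^2/177.6 = 86.683037 m per revolution
N = H/da_rev = 45546.0000 m / 86.683037 m = 525.4315 revolutions
P = 2*pi*sqrt(a^3/mu) = 5376.2099 s
lifetime = N*P = 525.4315 * 5376.2099 = 2.8248301e+06 s = 32.6948 days

32.6948 days


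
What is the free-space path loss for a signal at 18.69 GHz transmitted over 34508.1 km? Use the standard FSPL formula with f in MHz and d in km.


f = 18.69 GHz = 18690.0000 MHz
d = 34508.1 km
FSPL = 32.44 + 20*log10(18690.0000) + 20*log10(34508.1)
FSPL = 32.44 + 85.4322 + 90.7584
FSPL = 208.6306 dB

208.6306 dB


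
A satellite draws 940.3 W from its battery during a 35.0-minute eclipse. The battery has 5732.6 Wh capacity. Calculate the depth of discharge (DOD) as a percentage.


E_used = P * t / 60 = 940.3 * 35.0 / 60 = 548.5083 Wh
DOD = E_used / E_total * 100 = 548.5083 / 5732.6 * 100
DOD = 9.5682 %

9.5682 %


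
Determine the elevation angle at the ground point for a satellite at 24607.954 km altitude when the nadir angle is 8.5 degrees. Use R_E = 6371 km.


r = R_E + alt = 30978.9540 km
Law of sines in the satellite / Earth-center / ground-point triangle:
  sin(nadir)/R_E = sin(90 + el)/r  =>  cos(el) = (r/R_E)*sin(nadir)
cos(el) = (30978.9540 / 6371.0000) * sin(8.5 deg) = 0.7187225
el = arccos(0.7187225) = 44.0509 deg
(Earth-central angle = 90 - nadir - el = 37.4491 deg)

44.0509 degrees


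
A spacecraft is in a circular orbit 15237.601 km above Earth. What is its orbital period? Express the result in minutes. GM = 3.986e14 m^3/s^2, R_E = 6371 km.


r = 21608.6010 km = 2.1608601e+07 m
T = 2*pi*sqrt(r^3/mu) = 2*pi*sqrt(1.0089739e+22 / 3.986e14)
T = 31611.9435 s = 526.8657 min

526.8657 minutes


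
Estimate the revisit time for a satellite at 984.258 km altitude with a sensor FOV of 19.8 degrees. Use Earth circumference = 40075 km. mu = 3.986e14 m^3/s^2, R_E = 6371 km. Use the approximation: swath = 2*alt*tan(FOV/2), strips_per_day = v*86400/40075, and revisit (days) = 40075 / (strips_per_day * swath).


swath = 2*984.258*tan(0.1727876) = 343.5610 km
v = sqrt(mu/r) = 7361.5572 m/s = 7.3616 km/s
strips/day = v*86400/40075 = 7.3616*86400/40075 = 15.8712
coverage/day = strips * swath = 15.8712 * 343.5610 = 5452.7277 km
revisit = 40075 / 5452.7277 = 7.3495 days

7.3495 days


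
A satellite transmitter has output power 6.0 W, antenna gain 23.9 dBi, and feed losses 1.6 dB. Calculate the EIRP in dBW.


Pt = 6.0 W = 7.7815 dBW
EIRP = Pt_dBW + Gt - losses = 7.7815 + 23.9 - 1.6 = 30.0815 dBW

30.0815 dBW


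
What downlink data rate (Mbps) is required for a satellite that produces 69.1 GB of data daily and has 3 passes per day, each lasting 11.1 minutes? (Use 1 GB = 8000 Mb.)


total contact time = 3 * 11.1 * 60 = 1998.0000 s
data = 69.1 GB = 552800.0000 Mb
rate = 552800.0000 / 1998.0000 = 276.6767 Mbps

276.6767 Mbps


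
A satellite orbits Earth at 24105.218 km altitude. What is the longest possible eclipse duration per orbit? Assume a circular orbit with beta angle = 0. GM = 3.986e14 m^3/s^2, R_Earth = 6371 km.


r = 30476.2180 km
T = 882.4733 min
Eclipse fraction = arcsin(R_E/r)/pi = arcsin(6371.0000/30476.2180)/pi
= arcsin(0.2090482)/pi = 0.06703657
Eclipse duration = 0.06703657 * 882.4733 = 59.1580 min

59.1580 minutes


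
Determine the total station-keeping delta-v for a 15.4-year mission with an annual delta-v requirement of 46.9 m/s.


dV = rate * years = 46.9 * 15.4
dV = 722.2600 m/s

722.2600 m/s


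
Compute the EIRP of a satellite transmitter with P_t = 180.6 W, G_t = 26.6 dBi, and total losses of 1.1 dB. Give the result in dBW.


Pt = 180.6 W = 22.5672 dBW
EIRP = Pt_dBW + Gt - losses = 22.5672 + 26.6 - 1.1 = 48.0672 dBW

48.0672 dBW


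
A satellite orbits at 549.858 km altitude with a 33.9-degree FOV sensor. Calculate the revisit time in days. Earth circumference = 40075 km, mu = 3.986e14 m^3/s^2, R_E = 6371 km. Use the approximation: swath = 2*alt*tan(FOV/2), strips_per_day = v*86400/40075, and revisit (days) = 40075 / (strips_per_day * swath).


swath = 2*549.858*tan(0.2958333) = 335.1678 km
v = sqrt(mu/r) = 7589.0721 m/s = 7.5891 km/s
strips/day = v*86400/40075 = 7.5891*86400/40075 = 16.3617
coverage/day = strips * swath = 16.3617 * 335.1678 = 5483.9211 km
revisit = 40075 / 5483.9211 = 7.3077 days

7.3077 days


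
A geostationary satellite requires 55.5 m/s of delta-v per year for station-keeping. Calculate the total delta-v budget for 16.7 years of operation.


dV = rate * years = 55.5 * 16.7
dV = 926.8500 m/s

926.8500 m/s


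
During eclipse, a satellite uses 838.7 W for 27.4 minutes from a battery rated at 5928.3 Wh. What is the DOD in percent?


E_used = P * t / 60 = 838.7 * 27.4 / 60 = 383.0063 Wh
DOD = E_used / E_total * 100 = 383.0063 / 5928.3 * 100
DOD = 6.4606 %

6.4606 %


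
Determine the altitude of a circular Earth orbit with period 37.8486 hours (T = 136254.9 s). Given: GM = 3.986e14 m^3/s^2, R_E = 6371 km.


T = 136254.9 s
r = (mu*T^2/(4*pi^2))^(1/3) = (3.986e14 * 136254.9^2 / (4*pi^2))^(1/3)
r = 5.7230465e+07 m = 57230.4647 km
alt = r - R_E = 57230.4647 - 6371 = 50859.4647 km

50859.4647 km


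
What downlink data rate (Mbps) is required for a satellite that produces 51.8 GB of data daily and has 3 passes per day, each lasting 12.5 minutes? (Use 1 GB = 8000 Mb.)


total contact time = 3 * 12.5 * 60 = 2250.0000 s
data = 51.8 GB = 414400.0000 Mb
rate = 414400.0000 / 2250.0000 = 184.1778 Mbps

184.1778 Mbps


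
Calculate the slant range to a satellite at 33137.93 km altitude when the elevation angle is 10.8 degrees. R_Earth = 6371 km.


h = 33137.93 km, el = 10.8 deg
d = -R_E*sin(el) + sqrt((R_E*sin(el))^2 + 2*R_E*h + h^2)
d = -6371.0000*sin(0.1884956) + sqrt((6371.0000*0.1873813)^2 + 2*6371.0000*33137.93 + 33137.93^2)
d = 37816.3344 km

37816.3344 km


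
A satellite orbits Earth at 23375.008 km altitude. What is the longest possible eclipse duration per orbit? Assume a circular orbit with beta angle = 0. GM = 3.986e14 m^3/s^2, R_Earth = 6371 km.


r = 29746.0080 km
T = 850.9480 min
Eclipse fraction = arcsin(R_E/r)/pi = arcsin(6371.0000/29746.0080)/pi
= arcsin(0.21418)/pi = 0.06870791
Eclipse duration = 0.06870791 * 850.9480 = 58.4669 min

58.4669 minutes


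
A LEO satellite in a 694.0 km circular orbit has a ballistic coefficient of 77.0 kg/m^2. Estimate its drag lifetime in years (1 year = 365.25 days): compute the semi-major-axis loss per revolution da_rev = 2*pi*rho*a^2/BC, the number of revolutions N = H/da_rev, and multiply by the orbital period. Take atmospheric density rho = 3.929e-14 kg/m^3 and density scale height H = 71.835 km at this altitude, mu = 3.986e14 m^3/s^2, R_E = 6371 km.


a = R_E + alt = 7065.0000 km = 7.065e+06 m
da_rev = 2*pi*rho*a^2/BC = 2*pi*3.929e-14*(7.065e+06)^2/77.0 = 0.160027826 m per revolution
N = H/da_rev = 71835.0000 m / 0.160027826 m = 448890.6833 revolutions
P = 2*pi*sqrt(a^3/mu) = 5909.8910 s
lifetime = N*P = 448890.6833 * 5909.8910 = 2.652895e+09 s = 30704.8033 days
years = 30704.8033 / 365.25 = 84.0652 years

84.0652 years
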